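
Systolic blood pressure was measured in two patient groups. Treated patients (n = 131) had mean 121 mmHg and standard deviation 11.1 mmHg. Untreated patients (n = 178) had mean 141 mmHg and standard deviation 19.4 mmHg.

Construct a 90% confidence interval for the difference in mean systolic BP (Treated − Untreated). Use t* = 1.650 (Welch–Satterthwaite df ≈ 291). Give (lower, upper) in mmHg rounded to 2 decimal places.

(-22.88, -17.12)

SE₁ = s₁/√n₁ = 11.1/√131 = 0.9698; SE₂ = 19.4/√178 = 1.4541.
Independent samples, unequal variances: SE_diff = √(SE₁² + SE₂²) = √(0.94051204 + 2.11440681) = 1.7478.
t* = 1.650, so margin of error = 1.650 × 1.7478 = 2.8839.
Difference in means = 121 − 141 = -20.0000.
-20.0000 ± 2.8839 → (-22.88, -17.12).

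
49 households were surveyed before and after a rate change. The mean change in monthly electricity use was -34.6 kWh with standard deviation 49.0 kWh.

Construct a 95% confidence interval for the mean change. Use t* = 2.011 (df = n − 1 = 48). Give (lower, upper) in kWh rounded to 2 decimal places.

(-48.68, -20.52)

This is a matched-pairs design, so SE = s_d/√n = 49.0/√49 = 7.0000.
Margin = 2.011 × 7.0000 = 14.0770; the interval is -34.6 ± 14.0770 = (-48.68, -20.52).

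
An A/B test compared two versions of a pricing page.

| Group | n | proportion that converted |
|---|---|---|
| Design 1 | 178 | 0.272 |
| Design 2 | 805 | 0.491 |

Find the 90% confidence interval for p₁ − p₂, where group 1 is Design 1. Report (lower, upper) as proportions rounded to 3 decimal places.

SE₁ = √(p̂₁(1−p̂₁)/n₁) = √(0.2720·0.7280/178) = 0.03335; SE₂ = √(0.4910·0.5090/805) = 0.01762.
Independent samples: SE of the difference = √(SE₁² + SE₂²) = √(0.0011122225 + 0.0003104644) = 0.03772.
z* for 90% confidence is 1.645, so the margin of error is 1.645 × 0.03772 = 0.06205.
Point estimate p̂₁ − p̂₂ = 0.2720 − 0.4910 = -0.2190.
-0.2190 ± 0.06205 → (-0.281, -0.157).

(-0.281, -0.157)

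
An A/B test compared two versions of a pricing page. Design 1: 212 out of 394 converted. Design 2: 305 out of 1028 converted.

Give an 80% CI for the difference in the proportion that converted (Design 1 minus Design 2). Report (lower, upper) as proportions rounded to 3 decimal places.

(0.204, 0.278)

First, p̂₁ = 212/394 = 0.5381; p̂₂ = 305/1028 = 0.2967.
The two standard errors are √(0.5381×0.4619/394) = 0.02512 and √(0.2967×0.7033/1028) = 0.01425.
Because the samples are independent, SE_diff = √(0.02512² + 0.01425²) = 0.02888.
Using z* = 1.282 for 80%, ME = 1.282 × 0.02888 = 0.03702.
p̂₁ − p̂₂ = 0.2414; interval 0.2414 ± 0.03702 gives (0.204, 0.278).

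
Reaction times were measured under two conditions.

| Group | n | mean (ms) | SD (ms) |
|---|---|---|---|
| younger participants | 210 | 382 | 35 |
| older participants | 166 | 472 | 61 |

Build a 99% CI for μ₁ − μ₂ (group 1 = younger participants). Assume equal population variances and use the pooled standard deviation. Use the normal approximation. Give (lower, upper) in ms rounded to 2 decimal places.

(-102.90, -77.10)

s_p = √[((n₁−1)s₁² + (n₂−1)s₂²)/(n₁+n₂−2)] = √[(209·35² + 165·61²)/374] = 48.2305.
SE = 48.2305·√(1/210 + 1/166) = 5.0090.
With z* = 2.576, margin = 2.576 × 5.0090 = 12.9032.
x̄₁ − x̄₂ = 382 − 472 = -90.0000; interval -90.0000 ± 12.9032 = (-102.90, -77.10).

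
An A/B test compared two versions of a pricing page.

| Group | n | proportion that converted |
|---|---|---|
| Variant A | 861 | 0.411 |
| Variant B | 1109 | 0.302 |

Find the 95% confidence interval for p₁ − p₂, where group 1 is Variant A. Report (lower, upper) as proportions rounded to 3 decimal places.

(0.066, 0.152)

SE₁ = √(p̂₁(1−p̂₁)/n₁) = √(0.4110·0.5890/861) = 0.01677; SE₂ = √(0.3020·0.6980/1109) = 0.01379.
Independent samples: SE of the difference = √(SE₁² + SE₂²) = √(0.0002812329 + 0.0001901641) = 0.02171.
z* for 95% confidence is 1.960, so the margin of error is 1.960 × 0.02171 = 0.04255.
Point estimate p̂₁ − p̂₂ = 0.4110 − 0.3020 = 0.1090.
0.1090 ± 0.04255 → (0.066, 0.152).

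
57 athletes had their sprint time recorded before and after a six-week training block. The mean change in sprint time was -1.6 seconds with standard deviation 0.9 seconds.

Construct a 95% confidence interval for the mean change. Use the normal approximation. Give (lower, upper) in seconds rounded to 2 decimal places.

Paired design: SE = s_d/√n = 0.9/√57 = 0.1192.
z* = 1.960; margin of error = 1.960 × 0.1192 = 0.2336.
-1.6 ± 0.2336 → (-1.83, -1.37).

(-1.83, -1.37)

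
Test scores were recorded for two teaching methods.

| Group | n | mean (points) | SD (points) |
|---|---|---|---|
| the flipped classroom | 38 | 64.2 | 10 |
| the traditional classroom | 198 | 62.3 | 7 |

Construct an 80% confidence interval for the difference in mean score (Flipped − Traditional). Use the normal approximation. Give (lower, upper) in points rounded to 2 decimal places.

(-0.28, 4.08)

Per-group SEs: s₁/√n₁ = 10/√38 = 1.6222, s₂/√n₂ = 7/√198 = 0.4975.
Unpooled SE of the difference: √(2.63153284 + 0.24750625) = 1.6968.
Margin of error = z* · SE = 1.282 × 1.6968 = 2.1753.
x̄₁ − x̄₂ = 64.2 − 62.3 = 1.9000.
CI: 1.9000 ± 2.1753 = (-0.28, 4.08).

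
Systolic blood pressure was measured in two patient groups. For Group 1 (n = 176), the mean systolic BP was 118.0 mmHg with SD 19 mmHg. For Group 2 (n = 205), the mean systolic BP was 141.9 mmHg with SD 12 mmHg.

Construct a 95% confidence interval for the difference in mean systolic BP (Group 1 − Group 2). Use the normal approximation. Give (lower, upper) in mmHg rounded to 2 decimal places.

(-27.15, -20.65)

SE₁ = s₁/√n₁ = 19/√176 = 1.4322; SE₂ = 12/√205 = 0.8381.
Independent samples, unequal variances: SE_diff = √(SE₁² + SE₂²) = √(2.05119684 + 0.70241161) = 1.6594.
z* = 1.960, so margin of error = 1.960 × 1.6594 = 3.2524.
Difference in means = 118.0 − 141.9 = -23.9000.
-23.9000 ± 3.2524 → (-27.15, -20.65).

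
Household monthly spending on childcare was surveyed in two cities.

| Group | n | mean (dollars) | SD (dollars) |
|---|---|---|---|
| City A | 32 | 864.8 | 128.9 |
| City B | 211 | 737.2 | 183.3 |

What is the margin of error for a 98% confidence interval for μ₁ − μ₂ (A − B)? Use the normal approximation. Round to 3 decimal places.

60.586

SE₁ = s₁/√n₁ = 128.9/√32 = 22.7865; SE₂ = 183.3/√211 = 12.6189.
Independent samples, unequal variances: SE_diff = √(SE₁² + SE₂²) = √(519.22458225 + 159.23663721) = 26.0473.
z* = 2.326, so margin of error = 2.326 × 26.0473 = 60.5860.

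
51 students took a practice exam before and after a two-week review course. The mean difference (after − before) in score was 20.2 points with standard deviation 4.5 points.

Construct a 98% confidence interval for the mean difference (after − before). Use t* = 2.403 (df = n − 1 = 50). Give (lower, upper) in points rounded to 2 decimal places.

(18.69, 21.71)

Paired design: SE = s_d/√n = 4.5/√51 = 0.6301.
t* = 2.403; margin of error = 2.403 × 0.6301 = 1.5141.
20.2 ± 1.5141 → (18.69, 21.71).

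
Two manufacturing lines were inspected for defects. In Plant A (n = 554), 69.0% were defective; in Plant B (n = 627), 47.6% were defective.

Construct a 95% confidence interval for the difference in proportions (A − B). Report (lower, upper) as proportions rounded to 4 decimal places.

The two standard errors are √(0.6900×0.3100/554) = 0.01965 and √(0.4760×0.5240/627) = 0.01995.
Because the samples are independent, SE_diff = √(0.01965² + 0.01995²) = 0.02800.
Using z* = 1.960 for 95%, ME = 1.960 × 0.02800 = 0.05488.
p̂₁ − p̂₂ = 0.2140; interval 0.2140 ± 0.05488 gives (0.1591, 0.2689).

(0.1591, 0.2689)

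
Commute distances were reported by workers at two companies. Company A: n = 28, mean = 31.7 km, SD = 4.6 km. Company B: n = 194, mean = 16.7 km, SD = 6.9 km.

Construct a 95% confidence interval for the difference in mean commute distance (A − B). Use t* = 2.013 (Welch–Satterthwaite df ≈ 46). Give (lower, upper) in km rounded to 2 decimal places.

(12.99, 17.01)

Per-group SEs: s₁/√n₁ = 4.6/√28 = 0.8693, s₂/√n₂ = 6.9/√194 = 0.4954.
Unpooled SE of the difference: √(0.75568249 + 0.24542116) = 1.0006.
Margin of error = t* · SE = 2.013 × 1.0006 = 2.0142.
x̄₁ − x̄₂ = 31.7 − 16.7 = 15.0000.
CI: 15.0000 ± 2.0142 = (12.99, 17.01).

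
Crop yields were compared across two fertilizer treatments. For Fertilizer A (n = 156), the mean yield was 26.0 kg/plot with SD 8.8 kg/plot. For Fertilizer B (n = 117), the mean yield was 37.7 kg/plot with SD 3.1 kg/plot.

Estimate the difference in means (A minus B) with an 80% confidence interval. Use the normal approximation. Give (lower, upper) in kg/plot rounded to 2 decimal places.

Per-group SEs: s₁/√n₁ = 8.8/√156 = 0.7046, s₂/√n₂ = 3.1/√117 = 0.2866.
Unpooled SE of the difference: √(0.49646116 + 0.08213956) = 0.7607.
Margin of error = z* · SE = 1.282 × 0.7607 = 0.9752.
x̄₁ − x̄₂ = 26.0 − 37.7 = -11.7000.
CI: -11.7000 ± 0.9752 = (-12.68, -10.72).

(-12.68, -10.72)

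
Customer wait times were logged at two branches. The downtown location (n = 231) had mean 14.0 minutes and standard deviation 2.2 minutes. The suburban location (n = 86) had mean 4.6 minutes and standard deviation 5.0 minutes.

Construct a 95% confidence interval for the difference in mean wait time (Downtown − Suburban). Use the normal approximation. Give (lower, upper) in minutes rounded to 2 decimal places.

Per-group SEs: s₁/√n₁ = 2.2/√231 = 0.1447, s₂/√n₂ = 5.0/√86 = 0.5392.
Unpooled SE of the difference: √(0.02093809 + 0.29073664) = 0.5583.
Margin of error = z* · SE = 1.960 × 0.5583 = 1.0943.
x̄₁ − x̄₂ = 14.0 − 4.6 = 9.4000.
CI: 9.4000 ± 1.0943 = (8.31, 10.49).

(8.31, 10.49)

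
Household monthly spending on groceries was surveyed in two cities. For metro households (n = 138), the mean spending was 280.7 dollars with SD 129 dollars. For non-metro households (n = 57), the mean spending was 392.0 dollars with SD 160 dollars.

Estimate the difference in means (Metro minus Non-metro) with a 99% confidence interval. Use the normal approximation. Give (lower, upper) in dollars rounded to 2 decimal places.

Standard errors of each mean: 129/√138 = 10.9812 and 160/√57 = 21.1925.
SE(x̄₁ − x̄₂) = √(10.9812² + 21.1925²) = 23.8686 for independent samples with unequal variances.
With z* = 2.576, the margin is 2.576 × 23.8686 = 61.4855.
x̄₁ − x̄₂ = 280.7 − 392.0 = -111.3000; the interval is -111.3000 ± 61.4855 = (-172.79, -49.81).

(-172.79, -49.81)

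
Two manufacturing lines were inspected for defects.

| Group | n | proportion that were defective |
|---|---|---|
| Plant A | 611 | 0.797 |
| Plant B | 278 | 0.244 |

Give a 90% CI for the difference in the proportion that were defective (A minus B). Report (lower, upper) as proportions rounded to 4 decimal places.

SE₁ = √(p̂₁(1−p̂₁)/n₁) = √(0.7970·0.2030/611) = 0.01627; SE₂ = √(0.2440·0.7560/278) = 0.02576.
Independent samples: SE of the difference = √(SE₁² + SE₂²) = √(0.0002647129 + 0.0006635776) = 0.03047.
z* for 90% confidence is 1.645, so the margin of error is 1.645 × 0.03047 = 0.05012.
Point estimate p̂₁ − p̂₂ = 0.7970 − 0.2440 = 0.5530.
0.5530 ± 0.05012 → (0.5029, 0.6031).

(0.5029, 0.6031)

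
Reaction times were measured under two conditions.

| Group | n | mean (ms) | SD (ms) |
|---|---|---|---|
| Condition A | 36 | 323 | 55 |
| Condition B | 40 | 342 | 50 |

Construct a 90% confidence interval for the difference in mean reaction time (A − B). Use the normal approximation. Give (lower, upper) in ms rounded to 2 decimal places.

Per-group SEs: s₁/√n₁ = 55/√36 = 9.1667, s₂/√n₂ = 50/√40 = 7.9057.
Unpooled SE of the difference: √(84.02838889 + 62.50009249) = 12.1049.
Margin of error = z* · SE = 1.645 × 12.1049 = 19.9126.
x̄₁ − x̄₂ = 323 − 342 = -19.0000.
CI: -19.0000 ± 19.9126 = (-38.91, 0.91).

(-38.91, 0.91)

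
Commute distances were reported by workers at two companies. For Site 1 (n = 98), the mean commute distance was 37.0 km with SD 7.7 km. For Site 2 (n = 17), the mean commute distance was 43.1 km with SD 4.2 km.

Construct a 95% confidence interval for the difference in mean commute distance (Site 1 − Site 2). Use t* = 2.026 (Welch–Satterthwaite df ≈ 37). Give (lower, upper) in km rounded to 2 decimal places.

(-8.70, -3.50)

Standard errors of each mean: 7.7/√98 = 0.7778 and 4.2/√17 = 1.0186.
SE(x̄₁ − x̄₂) = √(0.7778² + 1.0186²) = 1.2816 for independent samples with unequal variances.
With t* = 2.026, the margin is 2.026 × 1.2816 = 2.5965.
x̄₁ − x̄₂ = 37.0 − 43.1 = -6.1000; the interval is -6.1000 ± 2.5965 = (-8.70, -3.50).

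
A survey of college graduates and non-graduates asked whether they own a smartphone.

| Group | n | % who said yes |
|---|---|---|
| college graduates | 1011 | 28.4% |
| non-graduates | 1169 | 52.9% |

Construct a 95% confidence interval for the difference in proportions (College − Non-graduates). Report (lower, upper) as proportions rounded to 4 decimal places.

(-0.2849, -0.2051)

The two standard errors are √(0.2840×0.7160/1011) = 0.01418 and √(0.5290×0.4710/1169) = 0.01460.
Because the samples are independent, SE_diff = √(0.01418² + 0.01460²) = 0.02035.
Using z* = 1.960 for 95%, ME = 1.960 × 0.02035 = 0.03989.
p̂₁ − p̂₂ = -0.2450; interval -0.2450 ± 0.03989 gives (-0.2849, -0.2051).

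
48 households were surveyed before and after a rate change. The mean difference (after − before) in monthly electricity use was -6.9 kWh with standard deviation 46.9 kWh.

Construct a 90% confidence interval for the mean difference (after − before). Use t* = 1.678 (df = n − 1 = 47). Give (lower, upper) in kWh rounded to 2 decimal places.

Paired design: SE = s_d/√n = 46.9/√48 = 6.7694.
t* = 1.678; margin of error = 1.678 × 6.7694 = 11.3591.
-6.9 ± 11.3591 → (-18.26, 4.46).

(-18.26, 4.46)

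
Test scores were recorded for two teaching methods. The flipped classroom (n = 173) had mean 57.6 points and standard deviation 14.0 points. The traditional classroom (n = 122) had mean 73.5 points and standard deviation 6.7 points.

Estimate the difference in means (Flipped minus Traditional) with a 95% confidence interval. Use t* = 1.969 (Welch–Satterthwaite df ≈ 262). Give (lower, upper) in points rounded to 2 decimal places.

(-18.31, -13.49)

SE₁ = s₁/√n₁ = 14.0/√173 = 1.0644; SE₂ = 6.7/√122 = 0.6066.
Independent samples, unequal variances: SE_diff = √(SE₁² + SE₂²) = √(1.13294736 + 0.36796356) = 1.2251.
t* = 1.969, so margin of error = 1.969 × 1.2251 = 2.4122.
Difference in means = 57.6 − 73.5 = -15.9000.
-15.9000 ± 2.4122 → (-18.31, -13.49).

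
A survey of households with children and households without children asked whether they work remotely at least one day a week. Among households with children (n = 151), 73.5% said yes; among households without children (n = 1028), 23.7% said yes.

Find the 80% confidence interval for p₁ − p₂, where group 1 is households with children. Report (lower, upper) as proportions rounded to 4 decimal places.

(0.4489, 0.5471)

The two standard errors are √(0.7350×0.2650/151) = 0.03592 and √(0.2370×0.7630/1028) = 0.01326.
Because the samples are independent, SE_diff = √(0.03592² + 0.01326²) = 0.03829.
Using z* = 1.282 for 80%, ME = 1.282 × 0.03829 = 0.04909.
p̂₁ − p̂₂ = 0.4980; interval 0.4980 ± 0.04909 gives (0.4489, 0.5471).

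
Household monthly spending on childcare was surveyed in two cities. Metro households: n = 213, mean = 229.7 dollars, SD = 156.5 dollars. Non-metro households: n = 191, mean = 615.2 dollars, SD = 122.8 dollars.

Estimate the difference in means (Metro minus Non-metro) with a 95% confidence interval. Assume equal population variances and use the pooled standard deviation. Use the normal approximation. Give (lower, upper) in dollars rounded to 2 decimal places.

s_p = √[((n₁−1)s₁² + (n₂−1)s₂²)/(n₁+n₂−2)] = √[(212·156.5² + 190·122.8²)/402] = 141.5754.
SE = 141.5754·√(1/213 + 1/191) = 14.1082.
With z* = 1.960, margin = 1.960 × 14.1082 = 27.6521.
x̄₁ − x̄₂ = 229.7 − 615.2 = -385.5000; interval -385.5000 ± 27.6521 = (-413.15, -357.85).

(-413.15, -357.85)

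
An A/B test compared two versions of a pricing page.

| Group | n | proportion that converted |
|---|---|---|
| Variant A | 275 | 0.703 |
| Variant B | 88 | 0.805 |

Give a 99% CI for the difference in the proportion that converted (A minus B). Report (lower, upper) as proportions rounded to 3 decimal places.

The two standard errors are √(0.7030×0.2970/275) = 0.02755 and √(0.8050×0.1950/88) = 0.04224.
Because the samples are independent, SE_diff = √(0.02755² + 0.04224²) = 0.05043.
Using z* = 2.576 for 99%, ME = 2.576 × 0.05043 = 0.12991.
p̂₁ − p̂₂ = -0.1020; interval -0.1020 ± 0.12991 gives (-0.232, 0.028).

(-0.232, 0.028)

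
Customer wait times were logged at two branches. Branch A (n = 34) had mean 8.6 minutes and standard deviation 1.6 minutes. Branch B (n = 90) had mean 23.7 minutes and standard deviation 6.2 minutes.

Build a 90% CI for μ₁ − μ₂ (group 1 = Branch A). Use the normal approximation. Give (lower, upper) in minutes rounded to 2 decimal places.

Standard errors of each mean: 1.6/√34 = 0.2744 and 6.2/√90 = 0.6535.
SE(x̄₁ − x̄₂) = √(0.2744² + 0.6535²) = 0.7088 for independent samples with unequal variances.
With z* = 1.645, the margin is 1.645 × 0.7088 = 1.1660.
x̄₁ − x̄₂ = 8.6 − 23.7 = -15.1000; the interval is -15.1000 ± 1.1660 = (-16.27, -13.93).

(-16.27, -13.93)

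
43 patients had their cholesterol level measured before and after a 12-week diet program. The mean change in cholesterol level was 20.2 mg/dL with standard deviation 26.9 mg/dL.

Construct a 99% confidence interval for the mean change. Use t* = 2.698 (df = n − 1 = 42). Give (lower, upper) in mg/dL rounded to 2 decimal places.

(9.13, 31.27)

Paired design: SE = s_d/√n = 26.9/√43 = 4.1022.
t* = 2.698; margin of error = 2.698 × 4.1022 = 11.0677.
20.2 ± 11.0677 → (9.13, 31.27).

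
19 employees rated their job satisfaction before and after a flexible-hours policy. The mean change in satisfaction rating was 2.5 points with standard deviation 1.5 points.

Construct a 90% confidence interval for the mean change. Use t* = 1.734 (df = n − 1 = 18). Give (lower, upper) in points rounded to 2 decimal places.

(1.90, 3.10)

This is a matched-pairs design, so SE = s_d/√n = 1.5/√19 = 0.3441.
Margin = 1.734 × 0.3441 = 0.5967; the interval is 2.5 ± 0.5967 = (1.90, 3.10).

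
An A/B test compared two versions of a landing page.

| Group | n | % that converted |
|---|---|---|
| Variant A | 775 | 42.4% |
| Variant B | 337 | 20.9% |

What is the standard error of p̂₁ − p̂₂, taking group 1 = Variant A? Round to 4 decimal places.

Each SE is √(p̂(1−p̂)/n): √(0.4240·0.5760/775) = 0.01775 and √(0.2090·0.7910/337) = 0.02215.
SE(p̂₁ − p̂₂) = √(SE₁² + SE₂²) = √(0.0003150625 + 0.0004906225) = 0.02838, since the two samples are independent.

0.0284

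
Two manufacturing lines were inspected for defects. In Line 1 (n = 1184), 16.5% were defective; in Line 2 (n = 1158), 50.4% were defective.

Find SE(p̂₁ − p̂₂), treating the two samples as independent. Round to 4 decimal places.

Each SE is √(p̂(1−p̂)/n): √(0.1650·0.8350/1184) = 0.01079 and √(0.5040·0.4960/1158) = 0.01469.
SE(p̂₁ − p̂₂) = √(SE₁² + SE₂²) = √(0.0001164241 + 0.0002157961) = 0.01823, since the two samples are independent.

0.0182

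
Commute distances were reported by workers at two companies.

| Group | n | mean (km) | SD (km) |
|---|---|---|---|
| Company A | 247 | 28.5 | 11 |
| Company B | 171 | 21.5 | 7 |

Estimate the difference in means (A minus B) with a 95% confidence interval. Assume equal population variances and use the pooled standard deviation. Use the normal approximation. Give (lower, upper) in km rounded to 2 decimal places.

(5.13, 8.87)

s_p = √[((n₁−1)s₁² + (n₂−1)s₂²)/(n₁+n₂−2)] = √[(246·11² + 170·7²)/416] = 9.5696.
SE = 9.5696·√(1/247 + 1/171) = 0.9520.
With z* = 1.960, margin = 1.960 × 0.9520 = 1.8659.
x̄₁ − x̄₂ = 28.5 − 21.5 = 7.0000; interval 7.0000 ± 1.8659 = (5.13, 8.87).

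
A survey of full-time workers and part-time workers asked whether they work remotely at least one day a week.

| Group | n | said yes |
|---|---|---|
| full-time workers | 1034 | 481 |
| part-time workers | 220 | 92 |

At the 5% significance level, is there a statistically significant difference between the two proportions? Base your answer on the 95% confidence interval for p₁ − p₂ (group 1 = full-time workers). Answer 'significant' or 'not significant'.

not significant

p̂₁ = 481/1034 = 0.4652 and p̂₂ = 92/220 = 0.4182.
SE₁ = √(p̂₁(1−p̂₁)/n₁) = √(0.4652·0.5348/1034) = 0.01551; SE₂ = √(0.4182·0.5818/220) = 0.03326.
Independent samples: SE of the difference = √(SE₁² + SE₂²) = √(0.0002405601 + 0.0011062276) = 0.03670.
z* for 95% confidence is 1.960, so the margin of error is 1.960 × 0.03670 = 0.07193.
Point estimate p̂₁ − p̂₂ = 0.4652 − 0.4182 = 0.0470.
0.0470 ± 0.07193 → (-0.02493, 0.11893).
The interval (-0.02493, 0.11893) contains 0, so the difference is not significant.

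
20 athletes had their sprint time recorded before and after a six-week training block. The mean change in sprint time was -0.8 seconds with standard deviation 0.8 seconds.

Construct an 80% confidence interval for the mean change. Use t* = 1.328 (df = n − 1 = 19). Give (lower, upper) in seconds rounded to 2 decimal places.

This is a matched-pairs design, so SE = s_d/√n = 0.8/√20 = 0.1789.
Margin = 1.328 × 0.1789 = 0.2376; the interval is -0.8 ± 0.2376 = (-1.04, -0.56).

(-1.04, -0.56)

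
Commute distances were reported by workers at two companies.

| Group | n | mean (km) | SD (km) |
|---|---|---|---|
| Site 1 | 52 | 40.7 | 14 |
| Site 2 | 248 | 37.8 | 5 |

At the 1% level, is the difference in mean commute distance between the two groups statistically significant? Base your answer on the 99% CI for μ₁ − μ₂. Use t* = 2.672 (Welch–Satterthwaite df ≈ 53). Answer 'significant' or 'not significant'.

SE₁ = s₁/√n₁ = 14/√52 = 1.9415; SE₂ = 5/√248 = 0.3175.
Independent samples, unequal variances: SE_diff = √(SE₁² + SE₂²) = √(3.76942225 + 0.10080625) = 1.9673.
t* = 2.672, so margin of error = 2.672 × 1.9673 = 5.2566.
Difference in means = 40.7 − 37.8 = 2.9000.
2.9000 ± 5.2566 → (-2.3566, 8.1566).
The interval (-2.3566, 8.1566) contains 0, so the difference is not significant.

not significant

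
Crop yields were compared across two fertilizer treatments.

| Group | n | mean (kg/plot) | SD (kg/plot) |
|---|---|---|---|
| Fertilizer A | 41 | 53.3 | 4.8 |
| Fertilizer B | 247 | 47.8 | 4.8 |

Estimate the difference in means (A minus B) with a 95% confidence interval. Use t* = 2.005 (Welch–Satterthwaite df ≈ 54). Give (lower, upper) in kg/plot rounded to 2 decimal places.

Per-group SEs: s₁/√n₁ = 4.8/√41 = 0.7496, s₂/√n₂ = 4.8/√247 = 0.3054.
Unpooled SE of the difference: √(0.56190016 + 0.09326916) = 0.8094.
Margin of error = t* · SE = 2.005 × 0.8094 = 1.6228.
x̄₁ − x̄₂ = 53.3 − 47.8 = 5.5000.
CI: 5.5000 ± 1.6228 = (3.88, 7.12).

(3.88, 7.12)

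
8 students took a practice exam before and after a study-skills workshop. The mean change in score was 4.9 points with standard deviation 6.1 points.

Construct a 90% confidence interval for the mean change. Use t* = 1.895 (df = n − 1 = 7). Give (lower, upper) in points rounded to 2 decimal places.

This is a matched-pairs design, so SE = s_d/√n = 6.1/√8 = 2.1567.
Margin = 1.895 × 2.1567 = 4.0869; the interval is 4.9 ± 4.0869 = (0.81, 8.99).

(0.81, 8.99)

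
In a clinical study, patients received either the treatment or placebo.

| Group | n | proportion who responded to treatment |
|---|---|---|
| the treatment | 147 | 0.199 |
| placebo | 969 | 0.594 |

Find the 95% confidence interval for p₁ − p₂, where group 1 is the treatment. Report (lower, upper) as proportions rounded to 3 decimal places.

(-0.467, -0.323)

Each SE is √(p̂(1−p̂)/n): √(0.1990·0.8010/147) = 0.03293 and √(0.5940·0.4060/969) = 0.01578.
SE(p̂₁ − p̂₂) = √(SE₁² + SE₂²) = √(0.0010843849 + 0.0002490084) = 0.03652, since the two samples are independent.
At 95% confidence z* = 1.960; margin = 1.960 × 0.03652 = 0.07158.
The difference is 0.1990 − 0.5940 = -0.3950, so the interval is -0.3950 ± 0.07158 = (-0.467, -0.323).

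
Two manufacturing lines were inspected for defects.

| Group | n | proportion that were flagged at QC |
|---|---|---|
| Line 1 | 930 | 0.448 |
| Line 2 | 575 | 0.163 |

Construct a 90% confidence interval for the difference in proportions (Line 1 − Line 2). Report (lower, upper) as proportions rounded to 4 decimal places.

Each SE is √(p̂(1−p̂)/n): √(0.4480·0.5520/930) = 0.01631 and √(0.1630·0.8370/575) = 0.01540.
SE(p̂₁ − p̂₂) = √(SE₁² + SE₂²) = √(0.0002660161 + 0.00023716) = 0.02243, since the two samples are independent.
At 90% confidence z* = 1.645; margin = 1.645 × 0.02243 = 0.03690.
The difference is 0.4480 − 0.1630 = 0.2850, so the interval is 0.2850 ± 0.03690 = (0.2481, 0.3219).

(0.2481, 0.3219)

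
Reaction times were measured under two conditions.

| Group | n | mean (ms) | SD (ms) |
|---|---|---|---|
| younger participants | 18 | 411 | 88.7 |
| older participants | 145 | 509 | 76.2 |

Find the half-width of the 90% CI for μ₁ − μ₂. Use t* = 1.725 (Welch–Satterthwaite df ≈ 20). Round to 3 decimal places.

37.680

SE₁ = s₁/√n₁ = 88.7/√18 = 20.9068; SE₂ = 76.2/√145 = 6.3281.
Independent samples, unequal variances: SE_diff = √(SE₁² + SE₂²) = √(437.09428624 + 40.04484961) = 21.8435.
t* = 1.725, so margin of error = 1.725 × 21.8435 = 37.6800.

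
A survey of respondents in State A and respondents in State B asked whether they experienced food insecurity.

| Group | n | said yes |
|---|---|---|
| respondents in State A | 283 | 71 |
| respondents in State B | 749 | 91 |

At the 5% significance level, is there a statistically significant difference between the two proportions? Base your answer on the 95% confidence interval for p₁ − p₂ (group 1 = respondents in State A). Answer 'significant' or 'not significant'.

significant

p̂₁ = 71/283 = 0.2509 and p̂₂ = 91/749 = 0.1215.
SE₁ = √(p̂₁(1−p̂₁)/n₁) = √(0.2509·0.7491/283) = 0.02577; SE₂ = √(0.1215·0.8785/749) = 0.01194.
Independent samples: SE of the difference = √(SE₁² + SE₂²) = √(0.0006640929 + 0.0001425636) = 0.02840.
z* for 95% confidence is 1.960, so the margin of error is 1.960 × 0.02840 = 0.05566.
Point estimate p̂₁ − p̂₂ = 0.2509 − 0.1215 = 0.1294.
0.1294 ± 0.05566 → (0.07374, 0.18506).
The interval (0.07374, 0.18506) does not contain 0, so the difference is significant.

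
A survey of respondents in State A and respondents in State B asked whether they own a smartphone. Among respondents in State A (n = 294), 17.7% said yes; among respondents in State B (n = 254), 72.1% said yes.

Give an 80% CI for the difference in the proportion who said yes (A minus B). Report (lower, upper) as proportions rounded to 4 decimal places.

(-0.5900, -0.4980)

The two standard errors are √(0.1770×0.8230/294) = 0.02226 and √(0.7210×0.2790/254) = 0.02814.
Because the samples are independent, SE_diff = √(0.02226² + 0.02814²) = 0.03588.
Using z* = 1.282 for 80%, ME = 1.282 × 0.03588 = 0.04600.
p̂₁ − p̂₂ = -0.5440; interval -0.5440 ± 0.04600 gives (-0.5900, -0.4980).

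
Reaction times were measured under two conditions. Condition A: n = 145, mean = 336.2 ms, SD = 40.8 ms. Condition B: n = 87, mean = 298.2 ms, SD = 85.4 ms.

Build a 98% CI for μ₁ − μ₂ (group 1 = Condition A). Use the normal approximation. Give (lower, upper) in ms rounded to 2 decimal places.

Per-group SEs: s₁/√n₁ = 40.8/√145 = 3.3883, s₂/√n₂ = 85.4/√87 = 9.1558.
Unpooled SE of the difference: √(11.48057689 + 83.82867364) = 9.7626.
Margin of error = z* · SE = 2.326 × 9.7626 = 22.7078.
x̄₁ − x̄₂ = 336.2 − 298.2 = 38.0000.
CI: 38.0000 ± 22.7078 = (15.29, 60.71).

(15.29, 60.71)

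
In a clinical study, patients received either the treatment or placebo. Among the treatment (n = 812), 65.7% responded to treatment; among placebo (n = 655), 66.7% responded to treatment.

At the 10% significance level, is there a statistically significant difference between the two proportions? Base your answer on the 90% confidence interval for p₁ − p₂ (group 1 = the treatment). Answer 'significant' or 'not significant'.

Each SE is √(p̂(1−p̂)/n): √(0.6570·0.3430/812) = 0.01666 and √(0.6670·0.3330/655) = 0.01841.
SE(p̂₁ − p̂₂) = √(SE₁² + SE₂²) = √(0.0002775556 + 0.0003389281) = 0.02483, since the two samples are independent.
At 90% confidence z* = 1.645; margin = 1.645 × 0.02483 = 0.04085.
The difference is 0.6570 − 0.6670 = -0.0100, so the interval is -0.0100 ± 0.04085 = (-0.05085, 0.03085).
The interval (-0.05085, 0.03085) contains 0, so the difference is not significant.

not significant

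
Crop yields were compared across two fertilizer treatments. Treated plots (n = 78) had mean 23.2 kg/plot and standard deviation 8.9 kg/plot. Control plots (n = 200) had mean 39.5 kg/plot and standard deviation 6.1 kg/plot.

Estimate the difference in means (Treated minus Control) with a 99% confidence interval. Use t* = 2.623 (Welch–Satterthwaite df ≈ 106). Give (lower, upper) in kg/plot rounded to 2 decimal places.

Standard errors of each mean: 8.9/√78 = 1.0077 and 6.1/√200 = 0.4313.
SE(x̄₁ − x̄₂) = √(1.0077² + 0.4313²) = 1.0961 for independent samples with unequal variances.
With t* = 2.623, the margin is 2.623 × 1.0961 = 2.8751.
x̄₁ − x̄₂ = 23.2 − 39.5 = -16.3000; the interval is -16.3000 ± 2.8751 = (-19.18, -13.42).

(-19.18, -13.42)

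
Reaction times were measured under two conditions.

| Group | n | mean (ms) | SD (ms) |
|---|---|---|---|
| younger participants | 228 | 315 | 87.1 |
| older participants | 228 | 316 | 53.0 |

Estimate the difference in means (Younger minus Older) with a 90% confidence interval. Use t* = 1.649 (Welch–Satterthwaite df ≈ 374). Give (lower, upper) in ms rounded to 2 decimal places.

Standard errors of each mean: 87.1/√228 = 5.7683 and 53.0/√228 = 3.5100.
SE(x̄₁ − x̄₂) = √(5.7683² + 3.5100²) = 6.7523 for independent samples with unequal variances.
With t* = 1.649, the margin is 1.649 × 6.7523 = 11.1345.
x̄₁ − x̄₂ = 315 − 316 = -1.0000; the interval is -1.0000 ± 11.1345 = (-12.13, 10.13).

(-12.13, 10.13)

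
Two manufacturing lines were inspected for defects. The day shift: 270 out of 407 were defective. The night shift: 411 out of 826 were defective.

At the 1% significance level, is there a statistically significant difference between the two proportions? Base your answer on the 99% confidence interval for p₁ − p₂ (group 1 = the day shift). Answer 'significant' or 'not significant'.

p̂₁ = 270/407 = 0.6634 and p̂₂ = 411/826 = 0.4976.
SE₁ = √(p̂₁(1−p̂₁)/n₁) = √(0.6634·0.3366/407) = 0.02342; SE₂ = √(0.4976·0.5024/826) = 0.01740.
Independent samples: SE of the difference = √(SE₁² + SE₂²) = √(0.0005484964 + 0.00030276) = 0.02918.
z* for 99% confidence is 2.576, so the margin of error is 2.576 × 0.02918 = 0.07517.
Point estimate p̂₁ − p̂₂ = 0.6634 − 0.4976 = 0.1658.
0.1658 ± 0.07517 → (0.09063, 0.24097).
The interval (0.09063, 0.24097) does not contain 0, so the difference is significant.

significant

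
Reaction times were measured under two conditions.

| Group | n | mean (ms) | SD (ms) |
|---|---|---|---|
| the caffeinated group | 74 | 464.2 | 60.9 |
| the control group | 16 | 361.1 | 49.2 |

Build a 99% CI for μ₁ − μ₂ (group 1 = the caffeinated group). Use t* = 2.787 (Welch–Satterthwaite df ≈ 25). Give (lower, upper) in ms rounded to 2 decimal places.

(63.55, 142.65)

Per-group SEs: s₁/√n₁ = 60.9/√74 = 7.0795, s₂/√n₂ = 49.2/√16 = 12.3000.
Unpooled SE of the difference: √(50.11932025 + 151.29) = 14.1919.
Margin of error = t* · SE = 2.787 × 14.1919 = 39.5528.
x̄₁ − x̄₂ = 464.2 − 361.1 = 103.1000.
CI: 103.1000 ± 39.5528 = (63.55, 142.65).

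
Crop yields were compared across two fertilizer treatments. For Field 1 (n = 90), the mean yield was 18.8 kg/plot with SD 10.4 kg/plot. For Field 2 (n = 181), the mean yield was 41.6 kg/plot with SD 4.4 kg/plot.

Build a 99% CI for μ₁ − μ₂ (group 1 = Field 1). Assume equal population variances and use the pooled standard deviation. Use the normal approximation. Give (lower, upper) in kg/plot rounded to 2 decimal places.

(-25.12, -20.48)

Pooled variance s_p² = [89·10.4² + 180·4.4²] / (90+181−2) = 48.7399, so s_p = 6.9814.
SE_diff = s_p·√(1/n₁ + 1/n₂) = 6.9814·√(1/90 + 1/181) = 0.9005.
z* = 2.576; margin = 2.576 × 0.9005 = 2.3197.
Difference = 18.8 − 41.6 = -22.8000.
-22.8000 ± 2.3197 → (-25.12, -20.48).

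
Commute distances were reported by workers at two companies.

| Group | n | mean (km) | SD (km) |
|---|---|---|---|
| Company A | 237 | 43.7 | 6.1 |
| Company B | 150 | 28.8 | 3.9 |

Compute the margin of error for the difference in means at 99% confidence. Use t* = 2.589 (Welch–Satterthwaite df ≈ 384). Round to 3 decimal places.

1.316

Standard errors of each mean: 6.1/√237 = 0.3962 and 3.9/√150 = 0.3184.
SE(x̄₁ − x̄₂) = √(0.3962² + 0.3184²) = 0.5083 for independent samples with unequal variances.
With t* = 2.589, the margin is 2.589 × 0.5083 = 1.3160.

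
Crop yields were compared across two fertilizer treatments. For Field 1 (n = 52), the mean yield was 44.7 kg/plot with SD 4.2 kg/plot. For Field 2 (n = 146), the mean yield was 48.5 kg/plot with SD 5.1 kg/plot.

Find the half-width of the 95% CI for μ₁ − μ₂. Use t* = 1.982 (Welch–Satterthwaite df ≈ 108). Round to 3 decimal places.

Standard errors of each mean: 4.2/√52 = 0.5824 and 5.1/√146 = 0.4221.
SE(x̄₁ − x̄₂) = √(0.5824² + 0.4221²) = 0.7193 for independent samples with unequal variances.
With t* = 1.982, the margin is 1.982 × 0.7193 = 1.4257.

1.426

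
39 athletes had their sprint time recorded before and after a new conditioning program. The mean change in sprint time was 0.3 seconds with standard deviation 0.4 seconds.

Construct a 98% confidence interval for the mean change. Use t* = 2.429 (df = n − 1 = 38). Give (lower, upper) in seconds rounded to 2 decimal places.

(0.14, 0.46)

This is a matched-pairs design, so SE = s_d/√n = 0.4/√39 = 0.0641.
Margin = 2.429 × 0.0641 = 0.1557; the interval is 0.3 ± 0.1557 = (0.14, 0.46).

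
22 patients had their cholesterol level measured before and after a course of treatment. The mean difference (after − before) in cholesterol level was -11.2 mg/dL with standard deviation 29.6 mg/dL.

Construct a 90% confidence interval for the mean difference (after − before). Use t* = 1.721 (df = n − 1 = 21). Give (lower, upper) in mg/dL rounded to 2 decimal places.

(-22.06, -0.34)

Paired design: SE = s_d/√n = 29.6/√22 = 6.3107.
t* = 1.721; margin of error = 1.721 × 6.3107 = 10.8607.
-11.2 ± 10.8607 → (-22.06, -0.34).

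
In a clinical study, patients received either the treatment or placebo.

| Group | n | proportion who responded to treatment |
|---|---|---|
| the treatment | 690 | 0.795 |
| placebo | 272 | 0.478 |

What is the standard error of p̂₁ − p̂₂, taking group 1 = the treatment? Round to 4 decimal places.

0.0340

SE₁ = √(p̂₁(1−p̂₁)/n₁) = √(0.7950·0.2050/690) = 0.01537; SE₂ = √(0.4780·0.5220/272) = 0.03029.
Independent samples: SE of the difference = √(SE₁² + SE₂²) = √(0.0002362369 + 0.0009174841) = 0.03397.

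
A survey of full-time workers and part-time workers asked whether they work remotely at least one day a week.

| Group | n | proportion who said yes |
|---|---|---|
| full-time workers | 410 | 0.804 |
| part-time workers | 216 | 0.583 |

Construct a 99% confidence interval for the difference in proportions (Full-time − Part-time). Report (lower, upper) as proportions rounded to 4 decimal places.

(0.1209, 0.3211)

SE₁ = √(p̂₁(1−p̂₁)/n₁) = √(0.8040·0.1960/410) = 0.01960; SE₂ = √(0.5830·0.4170/216) = 0.03355.
Independent samples: SE of the difference = √(SE₁² + SE₂²) = √(0.00038416 + 0.0011256025) = 0.03886.
z* for 99% confidence is 2.576, so the margin of error is 2.576 × 0.03886 = 0.10010.
Point estimate p̂₁ − p̂₂ = 0.8040 − 0.5830 = 0.2210.
0.2210 ± 0.10010 → (0.1209, 0.3211).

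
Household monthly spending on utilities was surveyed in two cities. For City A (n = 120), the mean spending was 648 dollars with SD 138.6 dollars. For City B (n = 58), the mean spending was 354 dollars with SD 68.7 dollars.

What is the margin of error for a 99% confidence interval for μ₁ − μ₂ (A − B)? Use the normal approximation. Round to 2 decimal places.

Standard errors of each mean: 138.6/√120 = 12.6524 and 68.7/√58 = 9.0208.
SE(x̄₁ − x̄₂) = √(12.6524² + 9.0208²) = 15.5389 for independent samples with unequal variances.
With z* = 2.576, the margin is 2.576 × 15.5389 = 40.0282.

40.03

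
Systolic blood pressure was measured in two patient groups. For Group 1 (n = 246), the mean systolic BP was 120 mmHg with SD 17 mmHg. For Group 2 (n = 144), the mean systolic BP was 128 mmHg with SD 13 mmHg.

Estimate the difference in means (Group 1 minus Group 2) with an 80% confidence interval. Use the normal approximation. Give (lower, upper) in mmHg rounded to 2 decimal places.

Standard errors of each mean: 17/√246 = 1.0839 and 13/√144 = 1.0833.
SE(x̄₁ − x̄₂) = √(1.0839² + 1.0833²) = 1.5324 for independent samples with unequal variances.
With z* = 1.282, the margin is 1.282 × 1.5324 = 1.9645.
x̄₁ − x̄₂ = 120 − 128 = -8.0000; the interval is -8.0000 ± 1.9645 = (-9.96, -6.04).

(-9.96, -6.04)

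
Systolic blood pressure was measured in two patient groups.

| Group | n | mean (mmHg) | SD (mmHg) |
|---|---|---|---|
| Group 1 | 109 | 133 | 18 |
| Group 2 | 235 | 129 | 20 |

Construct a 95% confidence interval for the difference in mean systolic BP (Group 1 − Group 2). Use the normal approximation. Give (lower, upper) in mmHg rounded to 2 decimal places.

Standard errors of each mean: 18/√109 = 1.7241 and 20/√235 = 1.3047.
SE(x̄₁ − x̄₂) = √(1.7241² + 1.3047²) = 2.1621 for independent samples with unequal variances.
With z* = 1.960, the margin is 1.960 × 2.1621 = 4.2377.
x̄₁ − x̄₂ = 133 − 129 = 4.0000; the interval is 4.0000 ± 4.2377 = (-0.24, 8.24).

(-0.24, 8.24)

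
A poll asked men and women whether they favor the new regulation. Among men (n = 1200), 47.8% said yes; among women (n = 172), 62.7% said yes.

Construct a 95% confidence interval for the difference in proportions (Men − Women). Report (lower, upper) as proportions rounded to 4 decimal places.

(-0.2266, -0.0714)

The two standard errors are √(0.4780×0.5220/1200) = 0.01442 and √(0.6270×0.3730/172) = 0.03687.
Because the samples are independent, SE_diff = √(0.01442² + 0.03687²) = 0.03959.
Using z* = 1.960 for 95%, ME = 1.960 × 0.03959 = 0.07760.
p̂₁ − p̂₂ = -0.1490; interval -0.1490 ± 0.07760 gives (-0.2266, -0.0714).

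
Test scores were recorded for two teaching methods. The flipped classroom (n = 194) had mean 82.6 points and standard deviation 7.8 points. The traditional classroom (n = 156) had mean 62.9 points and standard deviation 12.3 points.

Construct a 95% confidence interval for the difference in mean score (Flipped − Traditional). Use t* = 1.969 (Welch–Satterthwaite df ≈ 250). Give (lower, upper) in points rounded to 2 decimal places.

(17.47, 21.93)

Standard errors of each mean: 7.8/√194 = 0.5600 and 12.3/√156 = 0.9848.
SE(x̄₁ − x̄₂) = √(0.5600² + 0.9848²) = 1.1329 for independent samples with unequal variances.
With t* = 1.969, the margin is 1.969 × 1.1329 = 2.2307.
x̄₁ − x̄₂ = 82.6 − 62.9 = 19.7000; the interval is 19.7000 ± 2.2307 = (17.47, 21.93).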